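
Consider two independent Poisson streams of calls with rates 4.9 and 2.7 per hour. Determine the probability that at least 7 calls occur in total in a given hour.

0.6354

Independent Poisson processes superpose: combined rate λ = 4.9 + 2.7 = 7.6 per hour.
So μ = 7.6.
P(N ≥ 7) = 1 − P(N ≤ 6) ≈ 0.6354.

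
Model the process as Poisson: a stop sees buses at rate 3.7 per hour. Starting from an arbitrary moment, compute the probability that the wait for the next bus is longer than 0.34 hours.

The wait for the next event is exponential with rate λ = 3.7 per hour.
P(T > 0.34) = e^(−λt) = e^(−3.7 × 0.34) = e^(−1.258) ≈ 0.2842.

0.2842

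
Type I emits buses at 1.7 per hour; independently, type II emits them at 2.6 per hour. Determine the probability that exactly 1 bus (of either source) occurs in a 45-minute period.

Independent Poisson processes superpose: combined rate λ = 1.7 + 2.6 = 4.3 per hour.
Over the interval, μ = 4.3 × 0.75 = 3.225 (a 45-minute period = 0.75 hours).
P(N = 1) = e^(−3.225) · 3.225^1/1! ≈ 0.1282.

0.1282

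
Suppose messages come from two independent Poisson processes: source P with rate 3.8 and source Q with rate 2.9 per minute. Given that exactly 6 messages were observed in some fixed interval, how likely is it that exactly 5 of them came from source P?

0.1524

Given the total, each event is independently from source P with probability p = λ_P/(λ_P+λ_Q) = 3.8/6.7 ≈ 0.5672.
So K ~ Binomial(6, 3.8/6.7): P(K = 5) = C(6,5) · (3.8/6.7)^5 · (2.9/6.7)^1 ≈ 0.1524.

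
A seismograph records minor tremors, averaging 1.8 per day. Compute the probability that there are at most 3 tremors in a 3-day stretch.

Over the interval, μ = 1.8 × 3 = 5.4 (a 3-day stretch = 3 days).
P(N ≤ 3) = Σ_{j=0}^{3} e^(−μ) μ^j/j! ≈ 0.2133.

0.2133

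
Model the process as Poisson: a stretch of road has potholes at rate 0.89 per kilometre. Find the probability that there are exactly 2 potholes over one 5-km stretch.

0.1156

Over the interval, μ = 0.89 × 5 = 4.45 (a 5-km stretch = 5 kilometres).
P(N = 2) = e^(−μ) μ^2/2! = e^(−4.45) · 4.45^2/2 ≈ 0.1156.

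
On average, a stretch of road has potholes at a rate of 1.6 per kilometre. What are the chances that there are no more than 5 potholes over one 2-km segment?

0.8946

Over the interval, μ = 1.6 × 2 = 3.2 (a 2-km segment = 2 kilometres).
P(N ≤ 5) = Σ_{j=0}^{5} e^(−μ) μ^j/j! ≈ 0.8946.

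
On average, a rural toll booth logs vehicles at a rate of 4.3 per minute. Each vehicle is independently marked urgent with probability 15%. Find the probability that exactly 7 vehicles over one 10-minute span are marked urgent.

0.1456

Thinning: the vehicles that are marked urgent themselves form a Poisson process with rate 0.15 × 4.3 = 0.645 per minute.
Over the interval, μ = 0.645 × 10 = 6.45 (a 10-minute span = 10 minutes).
P(N = 7) = e^(−6.45) · 6.45^7/7! ≈ 0.1456.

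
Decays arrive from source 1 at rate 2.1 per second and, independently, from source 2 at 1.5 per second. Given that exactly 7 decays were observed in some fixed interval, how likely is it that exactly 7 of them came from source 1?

Given the total, each event is independently from source 1 with probability p = λ_1/(λ_1+λ_2) = 2.1/3.6 ≈ 0.5833.
So K ~ Binomial(7, 2.1/3.6): P(K = 7) = C(7,7) · (2.1/3.6)^7 · (1.5/3.6)^0 ≈ 0.0230.

0.0230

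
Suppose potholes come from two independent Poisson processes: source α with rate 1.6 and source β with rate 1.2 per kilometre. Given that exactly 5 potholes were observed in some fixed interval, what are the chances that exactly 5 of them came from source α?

Given the total, each event is independently from source α with probability p = λ_α/(λ_α+λ_β) = 1.6/2.8 ≈ 0.5714.
So K ~ Binomial(5, 1.6/2.8): P(K = 5) = C(5,5) · (1.6/2.8)^5 · (1.2/2.8)^0 ≈ 0.0609.

0.0609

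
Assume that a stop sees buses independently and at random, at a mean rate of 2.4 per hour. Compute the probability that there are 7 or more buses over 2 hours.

0.2092

Over the interval, μ = 2.4 × 2 = 4.8 (2 hours).
P(N ≥ 7) = 1 − P(N ≤ 6) = 1 − Σ_{j=0}^{6} e^(−μ) μ^j/j! ≈ 0.2092.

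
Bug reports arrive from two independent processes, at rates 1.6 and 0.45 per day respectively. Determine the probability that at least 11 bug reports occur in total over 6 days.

Independent Poisson processes superpose: combined rate λ = 1.6 + 0.45 = 2.05 per day.
Over the interval, μ = 2.05 × 6 = 12.3 (6 days).
P(N ≥ 11) = 1 − P(N ≤ 10) ≈ 0.6834.

0.6834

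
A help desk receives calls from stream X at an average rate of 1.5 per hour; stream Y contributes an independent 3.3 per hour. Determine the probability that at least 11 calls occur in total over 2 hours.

0.3671

Independent Poisson processes superpose: combined rate λ = 1.5 + 3.3 = 4.8 per hour.
Over the interval, μ = 4.8 × 2 = 9.6 (2 hours).
P(N ≥ 11) = 1 − P(N ≤ 10) ≈ 0.3671.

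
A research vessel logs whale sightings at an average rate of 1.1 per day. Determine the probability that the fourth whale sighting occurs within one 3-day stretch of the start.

Over the interval, μ = 1.1 × 3 = 3.3 (a 3-day stretch = 3 days).
The fourth arrival falls in the interval iff at least 4 events occur there: P(S_4 ≤ t) = P(N ≥ 4) = 1 − P(N ≤ 3) ≈ 0.4197.

0.4197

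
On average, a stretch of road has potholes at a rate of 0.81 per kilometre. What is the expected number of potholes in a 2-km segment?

1.62

E[N] = λt = 0.81 × 2 = 1.62 (a 2-km segment = 2 kilometres).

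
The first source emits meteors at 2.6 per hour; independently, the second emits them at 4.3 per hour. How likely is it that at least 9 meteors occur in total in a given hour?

Independent Poisson processes superpose: combined rate λ = 2.6 + 4.3 = 6.9 per hour.
So μ = 6.9.
P(N ≥ 9) = 1 − P(N ≤ 8) ≈ 0.2580.

0.2580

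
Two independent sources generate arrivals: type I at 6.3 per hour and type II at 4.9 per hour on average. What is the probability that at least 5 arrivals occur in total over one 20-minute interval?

Independent Poisson processes superpose: combined rate λ = 6.3 + 4.9 = 11.2 per hour.
Over the interval, μ = 11.2 × 1/3 ≈ 3.73333 (a 20-minute interval = 1/3 hours).
P(N ≥ 5) = 1 − P(N ≤ 4) ≈ 0.3192.

0.3192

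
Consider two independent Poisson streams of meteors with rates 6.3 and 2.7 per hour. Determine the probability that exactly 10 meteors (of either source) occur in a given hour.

0.1186

Independent Poisson processes superpose: combined rate λ = 6.3 + 2.7 = 9 per hour.
So μ = 9.
P(N = 10) = e^(−9) · 9^10/10! ≈ 0.1186.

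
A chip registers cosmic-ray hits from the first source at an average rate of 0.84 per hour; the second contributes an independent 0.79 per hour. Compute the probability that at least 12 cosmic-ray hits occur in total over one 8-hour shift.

Independent Poisson processes superpose: combined rate λ = 0.84 + 0.79 = 1.63 per hour.
Over the interval, μ = 1.63 × 8 = 13.04 (an 8-hour shift = 8 hours).
P(N ≥ 12) = 1 − P(N ≤ 11) ≈ 0.6509.

0.6509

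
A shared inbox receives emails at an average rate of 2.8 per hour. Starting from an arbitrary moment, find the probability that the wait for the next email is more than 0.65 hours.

0.1620

The wait for the next event is exponential with rate λ = 2.8 per hour.
P(T > 0.65) = e^(−λt) = e^(−2.8 × 0.65) = e^(−1.82) ≈ 0.1620.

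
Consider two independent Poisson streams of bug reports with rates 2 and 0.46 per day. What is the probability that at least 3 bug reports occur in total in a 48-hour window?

0.8684

Independent Poisson processes superpose: combined rate λ = 2 + 0.46 = 2.46 per day.
Over the interval, μ = 2.46 × 2 = 4.92 (a 48-hour window = 2 days).
P(N ≥ 3) = 1 − P(N ≤ 2) ≈ 0.8684.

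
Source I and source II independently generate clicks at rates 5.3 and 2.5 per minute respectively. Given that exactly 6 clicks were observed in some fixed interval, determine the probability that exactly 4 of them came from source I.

Given the total, each event is independently from source I with probability p = λ_I/(λ_I+λ_II) = 5.3/7.8 ≈ 0.6795.
So K ~ Binomial(6, 5.3/7.8): P(K = 4) = C(6,4) · (5.3/7.8)^4 · (2.5/7.8)^2 ≈ 0.3285.

0.3285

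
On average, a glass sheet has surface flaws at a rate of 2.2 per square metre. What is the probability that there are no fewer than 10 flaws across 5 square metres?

Over the interval, μ = 2.2 × 5 = 11 (5 square metres).
P(N ≥ 10) = 1 − P(N ≤ 9) = 1 − Σ_{j=0}^{9} e^(−μ) μ^j/j! ≈ 0.6595.

0.6595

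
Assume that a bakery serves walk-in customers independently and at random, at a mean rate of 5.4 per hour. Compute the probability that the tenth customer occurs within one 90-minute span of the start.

Over the interval, μ = 5.4 × 1.5 = 8.1 (a 90-minute span = 1.5 hours).
The tenth arrival falls in the interval iff at least 10 events occur there: P(S_10 ≤ t) = P(N ≥ 10) = 1 − P(N ≤ 9) ≈ 0.2959.

0.2959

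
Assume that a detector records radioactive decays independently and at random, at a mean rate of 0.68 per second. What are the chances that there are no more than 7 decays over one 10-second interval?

Over the interval, μ = 0.68 × 10 = 6.8 (a 10-second interval = 10 seconds).
P(N ≤ 7) = Σ_{j=0}^{7} e^(−μ) μ^j/j! ≈ 0.6285.

0.6285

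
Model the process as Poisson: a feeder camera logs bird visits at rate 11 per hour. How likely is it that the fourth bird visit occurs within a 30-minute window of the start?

0.7983

Over the interval, μ = 11 × 0.5 = 5.5 (a 30-minute window = 0.5 hours).
The fourth arrival falls in the interval iff at least 4 events occur there: P(S_4 ≤ t) = P(N ≥ 4) = 1 − P(N ≤ 3) ≈ 0.7983.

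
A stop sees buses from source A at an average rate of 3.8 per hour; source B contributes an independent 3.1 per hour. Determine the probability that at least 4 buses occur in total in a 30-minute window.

0.4525

Independent Poisson processes superpose: combined rate λ = 3.8 + 3.1 = 6.9 per hour.
Over the interval, μ = 6.9 × 0.5 = 3.45 (a 30-minute window = 0.5 hours).
P(N ≥ 4) = 1 − P(N ≤ 3) ≈ 0.4525.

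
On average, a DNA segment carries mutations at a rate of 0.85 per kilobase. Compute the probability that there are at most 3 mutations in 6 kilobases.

Over the interval, μ = 0.85 × 6 = 5.1 (6 kilobases).
P(N ≤ 3) = Σ_{j=0}^{3} e^(−μ) μ^j/j! ≈ 0.2513.

0.2513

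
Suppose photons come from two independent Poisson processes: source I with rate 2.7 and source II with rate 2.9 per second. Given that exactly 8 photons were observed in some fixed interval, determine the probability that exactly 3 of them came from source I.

Given the total, each event is independently from source I with probability p = λ_I/(λ_I+λ_II) = 2.7/5.6 ≈ 0.4821.
So K ~ Binomial(8, 2.7/5.6): P(K = 3) = C(8,3) · (2.7/5.6)^3 · (2.9/5.6)^5 ≈ 0.2338.

0.2338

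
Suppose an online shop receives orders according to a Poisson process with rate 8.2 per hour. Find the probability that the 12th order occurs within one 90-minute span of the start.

Over the interval, μ = 8.2 × 1.5 = 12.3 (a 90-minute span = 1.5 hours).
The 12th arrival falls in the interval iff at least 12 events occur there: P(S_12 ≤ t) = P(N ≥ 12) = 1 − P(N ≤ 11) ≈ 0.5722.

0.5722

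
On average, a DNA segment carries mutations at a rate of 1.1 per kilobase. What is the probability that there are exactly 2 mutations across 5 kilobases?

Over the interval, μ = 1.1 × 5 = 5.5 (5 kilobases).
P(N = 2) = e^(−μ) μ^2/2! = e^(−5.5) · 5.5^2/2 ≈ 0.0618.

0.0618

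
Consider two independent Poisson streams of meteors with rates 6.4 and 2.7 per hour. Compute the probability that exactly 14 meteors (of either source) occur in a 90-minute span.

0.1055

Independent Poisson processes superpose: combined rate λ = 6.4 + 2.7 = 9.1 per hour.
Over the interval, μ = 9.1 × 1.5 = 13.65 (a 90-minute span = 1.5 hours).
P(N = 14) = e^(−13.65) · 13.65^14/14! ≈ 0.1055.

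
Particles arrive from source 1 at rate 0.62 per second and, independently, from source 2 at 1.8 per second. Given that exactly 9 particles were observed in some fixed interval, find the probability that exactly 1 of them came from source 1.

Given the total, each event is independently from source 1 with probability p = λ_1/(λ_1+λ_2) = 0.62/2.42 ≈ 0.2562.
So K ~ Binomial(9, 0.62/2.42): P(K = 1) = C(9,1) · (0.62/2.42)^1 · (1.8/2.42)^8 ≈ 0.2160.

0.2160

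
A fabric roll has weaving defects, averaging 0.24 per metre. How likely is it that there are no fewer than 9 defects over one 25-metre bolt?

0.1528

Over the interval, μ = 0.24 × 25 = 6 (a 25-metre bolt = 25 metres).
P(N ≥ 9) = 1 − P(N ≤ 8) = 1 − Σ_{j=0}^{8} e^(−μ) μ^j/j! ≈ 0.1528.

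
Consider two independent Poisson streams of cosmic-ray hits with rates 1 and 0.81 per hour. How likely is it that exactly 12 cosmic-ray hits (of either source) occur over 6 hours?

Independent Poisson processes superpose: combined rate λ = 1 + 0.81 = 1.81 per hour.
Over the interval, μ = 1.81 × 6 = 10.86 (6 hours).
P(N = 12) = e^(−10.86) · 10.86^12/12! ≈ 0.1079.

0.1079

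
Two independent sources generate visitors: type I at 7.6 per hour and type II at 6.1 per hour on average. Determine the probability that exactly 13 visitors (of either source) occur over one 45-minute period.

Independent Poisson processes superpose: combined rate λ = 7.6 + 6.1 = 13.7 per hour.
Over the interval, μ = 13.7 × 0.75 = 10.275 (a 45-minute period = 0.75 hours).
P(N = 13) = e^(−10.275) · 10.275^13/13! ≈ 0.0788.

0.0788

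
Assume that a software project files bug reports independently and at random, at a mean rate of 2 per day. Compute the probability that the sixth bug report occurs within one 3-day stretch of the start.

Over the interval, μ = 2 × 3 = 6 (a 3-day stretch = 3 days).
The sixth arrival falls in the interval iff at least 6 events occur there: P(S_6 ≤ t) = P(N ≥ 6) = 1 − P(N ≤ 5) ≈ 0.5543.

0.5543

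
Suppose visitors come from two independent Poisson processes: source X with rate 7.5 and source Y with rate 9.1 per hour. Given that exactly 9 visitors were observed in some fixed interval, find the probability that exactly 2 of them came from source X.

0.1093

Given the total, each event is independently from source X with probability p = λ_X/(λ_X+λ_Y) = 7.5/16.6 ≈ 0.4518.
So K ~ Binomial(9, 7.5/16.6): P(K = 2) = C(9,2) · (7.5/16.6)^2 · (9.1/16.6)^7 ≈ 0.1093.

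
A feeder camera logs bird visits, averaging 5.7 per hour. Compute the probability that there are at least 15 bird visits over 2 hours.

0.1766

Over the interval, μ = 5.7 × 2 = 11.4 (2 hours).
P(N ≥ 15) = 1 − P(N ≤ 14) = 1 − Σ_{j=0}^{14} e^(−μ) μ^j/j! ≈ 0.1766.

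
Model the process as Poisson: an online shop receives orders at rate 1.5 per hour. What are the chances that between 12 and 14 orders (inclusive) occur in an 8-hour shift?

0.3104

Over the interval, μ = 1.5 × 8 = 12 (an 8-hour shift = 8 hours).
P(12 ≤ N ≤ 14) = Σ_{j=12}^{14} e^(−12) · 12^j/j! ≈ 0.3104.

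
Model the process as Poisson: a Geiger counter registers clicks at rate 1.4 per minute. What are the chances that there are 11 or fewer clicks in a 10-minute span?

Over the interval, μ = 1.4 × 10 = 14 (a 10-minute span = 10 minutes).
P(N ≤ 11) = Σ_{j=0}^{11} e^(−μ) μ^j/j! ≈ 0.2600.

0.2600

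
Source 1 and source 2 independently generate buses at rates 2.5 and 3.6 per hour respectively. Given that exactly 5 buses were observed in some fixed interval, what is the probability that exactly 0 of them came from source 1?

0.0716

Given the total, each event is independently from source 1 with probability p = λ_1/(λ_1+λ_2) = 2.5/6.1 ≈ 0.4098.
So K ~ Binomial(5, 2.5/6.1): P(K = 0) = C(5,0) · (2.5/6.1)^0 · (3.6/6.1)^5 ≈ 0.0716.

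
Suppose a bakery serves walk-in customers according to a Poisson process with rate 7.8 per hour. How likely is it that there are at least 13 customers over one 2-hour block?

Over the interval, μ = 7.8 × 2 = 15.6 (a 2-hour block = 2 hours).
P(N ≥ 13) = 1 − P(N ≤ 12) = 1 − Σ_{j=0}^{12} e^(−μ) μ^j/j! ≈ 0.7791.

0.7791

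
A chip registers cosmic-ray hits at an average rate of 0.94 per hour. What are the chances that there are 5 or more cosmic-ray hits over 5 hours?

0.5054

Over the interval, μ = 0.94 × 5 = 4.7 (5 hours).
P(N ≥ 5) = 1 − P(N ≤ 4) = 1 − Σ_{j=0}^{4} e^(−μ) μ^j/j! ≈ 0.5054.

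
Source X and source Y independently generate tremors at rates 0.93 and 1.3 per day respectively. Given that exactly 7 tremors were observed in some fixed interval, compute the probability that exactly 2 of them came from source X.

0.2459

Given the total, each event is independently from source X with probability p = λ_X/(λ_X+λ_Y) = 0.93/2.23 ≈ 0.4170.
So K ~ Binomial(7, 0.93/2.23): P(K = 2) = C(7,2) · (0.93/2.23)^2 · (1.3/2.23)^5 ≈ 0.2459.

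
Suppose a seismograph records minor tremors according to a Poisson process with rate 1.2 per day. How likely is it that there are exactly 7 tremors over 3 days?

0.0425

Over the interval, μ = 1.2 × 3 = 3.6 (3 days).
P(N = 7) = e^(−μ) μ^7/7! = e^(−3.6) · 3.6^7/5040 ≈ 0.0425.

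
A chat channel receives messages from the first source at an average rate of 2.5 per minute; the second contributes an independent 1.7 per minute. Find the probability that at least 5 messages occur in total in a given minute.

0.4102

Independent Poisson processes superpose: combined rate λ = 2.5 + 1.7 = 4.2 per minute.
So μ = 4.2.
P(N ≥ 5) = 1 − P(N ≤ 4) ≈ 0.4102.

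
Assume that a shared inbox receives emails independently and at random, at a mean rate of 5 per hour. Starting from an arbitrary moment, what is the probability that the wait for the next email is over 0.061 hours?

The wait for the next event is exponential with rate λ = 5 per hour.
P(T > 0.061) = e^(−λt) = e^(−5 × 0.061) = e^(−0.305) ≈ 0.7371.

0.7371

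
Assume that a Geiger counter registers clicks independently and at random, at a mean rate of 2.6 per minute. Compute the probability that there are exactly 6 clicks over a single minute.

0.0319

With mean μ = 2.6 per minute,
P(N = 6) = e^(−μ) μ^6/6! = e^(−2.6) · 2.6^6/720 ≈ 0.0319.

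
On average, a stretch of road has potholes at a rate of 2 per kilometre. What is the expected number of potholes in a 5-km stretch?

E[N] = λt = 2 × 5 = 10 (a 5-km stretch = 5 kilometres).

10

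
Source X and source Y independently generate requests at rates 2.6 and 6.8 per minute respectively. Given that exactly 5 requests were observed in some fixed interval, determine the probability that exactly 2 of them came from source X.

0.2896

Given the total, each event is independently from source X with probability p = λ_X/(λ_X+λ_Y) = 2.6/9.4 ≈ 0.2766.
So K ~ Binomial(5, 2.6/9.4): P(K = 2) = C(5,2) · (2.6/9.4)^2 · (6.8/9.4)^3 ≈ 0.2896.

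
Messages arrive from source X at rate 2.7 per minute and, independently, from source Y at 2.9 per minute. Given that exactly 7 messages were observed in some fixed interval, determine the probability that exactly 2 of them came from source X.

0.1818

Given the total, each event is independently from source X with probability p = λ_X/(λ_X+λ_Y) = 2.7/5.6 ≈ 0.4821.
So K ~ Binomial(7, 2.7/5.6): P(K = 2) = C(7,2) · (2.7/5.6)^2 · (2.9/5.6)^5 ≈ 0.1818.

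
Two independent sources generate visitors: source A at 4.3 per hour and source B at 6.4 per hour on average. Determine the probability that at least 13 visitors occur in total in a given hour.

Independent Poisson processes superpose: combined rate λ = 4.3 + 6.4 = 10.7 per hour.
So μ = 10.7.
P(N ≥ 13) = 1 − P(N ≤ 12) ≈ 0.2790.

0.2790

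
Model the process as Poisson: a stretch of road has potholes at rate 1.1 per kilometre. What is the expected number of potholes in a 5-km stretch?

5.5

E[N] = λt = 1.1 × 5 = 5.5 (a 5-km stretch = 5 kilometres).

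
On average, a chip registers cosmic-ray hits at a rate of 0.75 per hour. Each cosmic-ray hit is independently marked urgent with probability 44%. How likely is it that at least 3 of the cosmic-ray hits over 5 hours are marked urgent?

Thinning: the cosmic-ray hits that are marked urgent themselves form a Poisson process with rate 0.44 × 0.75 = 0.33 per hour.
Over the interval, μ = 0.33 × 5 = 1.65 (5 hours).
P(N ≥ 3) = 1 − P(N ≤ 2) ≈ 0.2296.

0.2296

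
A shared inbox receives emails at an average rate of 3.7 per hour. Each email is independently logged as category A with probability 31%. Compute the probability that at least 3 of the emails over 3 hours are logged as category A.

0.6681

Thinning: the emails that are logged as category A themselves form a Poisson process with rate 0.31 × 3.7 = 1.147 per hour.
Over the interval, μ = 1.147 × 3 = 3.441 (3 hours).
P(N ≥ 3) = 1 − P(N ≤ 2) ≈ 0.6681.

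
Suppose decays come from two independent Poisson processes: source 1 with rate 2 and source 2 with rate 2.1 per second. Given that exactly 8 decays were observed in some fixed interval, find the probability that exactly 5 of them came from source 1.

0.2078

Given the total, each event is independently from source 1 with probability p = λ_1/(λ_1+λ_2) = 2/4.1 ≈ 0.4878.
So K ~ Binomial(8, 2/4.1): P(K = 5) = C(8,5) · (2/4.1)^5 · (2.1/4.1)^3 ≈ 0.2078.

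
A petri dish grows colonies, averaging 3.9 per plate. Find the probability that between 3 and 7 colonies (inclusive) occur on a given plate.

With mean μ = 3.9 per plate,
P(3 ≤ N ≤ 7) = Σ_{j=3}^{7} e^(−3.9) · 3.9^j/j! ≈ 0.7015.

0.7015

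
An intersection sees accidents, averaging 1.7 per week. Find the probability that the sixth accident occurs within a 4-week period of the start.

0.6730

Over the interval, μ = 1.7 × 4 = 6.8 (a 4-week period = 4 weeks).
The sixth arrival falls in the interval iff at least 6 events occur there: P(S_6 ≤ t) = P(N ≥ 6) = 1 − P(N ≤ 5) ≈ 0.6730.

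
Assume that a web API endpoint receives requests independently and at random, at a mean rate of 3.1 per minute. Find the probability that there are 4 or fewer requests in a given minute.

With mean μ = 3.1 per minute,
P(N ≤ 4) = Σ_{j=0}^{4} e^(−μ) μ^j/j! ≈ 0.7982.

0.7982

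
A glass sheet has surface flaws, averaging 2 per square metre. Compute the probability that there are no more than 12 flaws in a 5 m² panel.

0.7916

Over the interval, μ = 2 × 5 = 10 (a 5 m² panel = 5 square metres).
P(N ≤ 12) = Σ_{j=0}^{12} e^(−μ) μ^j/j! ≈ 0.7916.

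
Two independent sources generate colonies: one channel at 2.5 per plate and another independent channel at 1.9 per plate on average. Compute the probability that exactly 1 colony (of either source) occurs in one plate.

Independent Poisson processes superpose: combined rate λ = 2.5 + 1.9 = 4.4 per plate.
So μ = 4.4.
P(N = 1) = e^(−4.4) · 4.4^1/1! ≈ 0.0540.

0.0540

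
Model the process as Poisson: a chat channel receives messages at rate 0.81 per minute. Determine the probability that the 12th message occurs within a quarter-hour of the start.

Over the interval, μ = 0.81 × 15 = 12.15 (a quarter-hour = 15 minutes).
The 12th arrival falls in the interval iff at least 12 events occur there: P(S_12 ≤ t) = P(N ≥ 12) = 1 − P(N ≤ 11) ≈ 0.5554.

0.5554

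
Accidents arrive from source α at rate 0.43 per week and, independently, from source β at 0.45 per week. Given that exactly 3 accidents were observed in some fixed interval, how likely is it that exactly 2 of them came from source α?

0.3663

Given the total, each event is independently from source α with probability p = λ_α/(λ_α+λ_β) = 0.43/0.88 ≈ 0.4886.
So K ~ Binomial(3, 0.43/0.88): P(K = 2) = C(3,2) · (0.43/0.88)^2 · (0.45/0.88)^1 ≈ 0.3663.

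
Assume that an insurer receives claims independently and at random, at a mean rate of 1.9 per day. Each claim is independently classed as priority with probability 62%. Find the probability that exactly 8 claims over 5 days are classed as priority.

0.0994

Thinning: the claims that are classed as priority themselves form a Poisson process with rate 0.62 × 1.9 = 1.178 per day.
Over the interval, μ = 1.178 × 5 = 5.89 (5 days).
P(N = 8) = e^(−5.89) · 5.89^8/8! ≈ 0.0994.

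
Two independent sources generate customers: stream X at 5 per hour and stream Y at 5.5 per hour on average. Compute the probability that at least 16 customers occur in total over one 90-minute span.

0.5083

Independent Poisson processes superpose: combined rate λ = 5 + 5.5 = 10.5 per hour.
Over the interval, μ = 10.5 × 1.5 = 15.75 (a 90-minute span = 1.5 hours).
P(N ≥ 16) = 1 − P(N ≤ 15) ≈ 0.5083.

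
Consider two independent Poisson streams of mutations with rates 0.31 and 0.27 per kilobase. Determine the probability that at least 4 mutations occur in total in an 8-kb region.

0.6808

Independent Poisson processes superpose: combined rate λ = 0.31 + 0.27 = 0.58 per kilobase.
Over the interval, μ = 0.58 × 8 = 4.64 (an 8-kb region = 8 kilobases).
P(N ≥ 4) = 1 − P(N ≤ 3) ≈ 0.6808.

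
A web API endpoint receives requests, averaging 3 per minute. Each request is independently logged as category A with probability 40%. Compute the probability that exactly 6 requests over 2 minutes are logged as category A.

0.0241

Thinning: the requests that are logged as category A themselves form a Poisson process with rate 0.4 × 3 = 1.2 per minute.
Over the interval, μ = 1.2 × 2 = 2.4 (2 minutes).
P(N = 6) = e^(−2.4) · 2.4^6/6! ≈ 0.0241.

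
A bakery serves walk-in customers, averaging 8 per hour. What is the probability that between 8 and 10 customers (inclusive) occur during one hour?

0.3629

With mean μ = 8 per hour,
P(8 ≤ N ≤ 10) = Σ_{j=8}^{10} e^(−8) · 8^j/j! ≈ 0.3629.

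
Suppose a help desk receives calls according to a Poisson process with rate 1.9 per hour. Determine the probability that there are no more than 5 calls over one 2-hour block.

Over the interval, μ = 1.9 × 2 = 3.8 (a 2-hour block = 2 hours).
P(N ≤ 5) = Σ_{j=0}^{5} e^(−μ) μ^j/j! ≈ 0.8156.

0.8156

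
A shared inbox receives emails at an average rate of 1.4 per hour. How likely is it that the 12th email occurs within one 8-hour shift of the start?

Over the interval, μ = 1.4 × 8 = 11.2 (an 8-hour shift = 8 hours).
The 12th arrival falls in the interval iff at least 12 events occur there: P(S_12 ≤ t) = P(N ≥ 12) = 1 − P(N ≤ 11) ≈ 0.4446.

0.4446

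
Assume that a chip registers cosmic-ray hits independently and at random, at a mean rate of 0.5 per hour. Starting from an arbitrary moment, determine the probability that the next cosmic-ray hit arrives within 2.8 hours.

0.7534

Inter-arrival times are exponential with rate λ = 0.5 per hour.
P(T ≤ 2.8) = 1 − e^(−λt) = 1 − e^(−0.5 × 2.8) = 1 − e^(−1.4) ≈ 0.7534.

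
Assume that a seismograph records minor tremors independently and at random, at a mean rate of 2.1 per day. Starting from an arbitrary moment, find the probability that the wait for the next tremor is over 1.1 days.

0.0993

The wait for the next event is exponential with rate λ = 2.1 per day.
P(T > 1.1) = e^(−λt) = e^(−2.1 × 1.1) = e^(−2.31) ≈ 0.0993.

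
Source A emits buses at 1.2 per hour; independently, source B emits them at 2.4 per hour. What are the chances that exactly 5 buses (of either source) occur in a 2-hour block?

0.1204

Independent Poisson processes superpose: combined rate λ = 1.2 + 2.4 = 3.6 per hour.
Over the interval, μ = 3.6 × 2 = 7.2 (a 2-hour block = 2 hours).
P(N = 5) = e^(−7.2) · 7.2^5/5! ≈ 0.1204.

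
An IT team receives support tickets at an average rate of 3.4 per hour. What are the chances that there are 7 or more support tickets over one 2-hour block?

0.5201

Over the interval, μ = 3.4 × 2 = 6.8 (a 2-hour block = 2 hours).
P(N ≥ 7) = 1 − P(N ≤ 6) = 1 − Σ_{j=0}^{6} e^(−μ) μ^j/j! ≈ 0.5201.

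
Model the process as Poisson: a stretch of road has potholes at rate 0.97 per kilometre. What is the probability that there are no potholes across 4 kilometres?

Over the interval, μ = 0.97 × 4 = 3.88 (4 kilometres).
P(N = 0) = e^(−μ) μ^0/0! = e^(−3.88) · 3.88^0/1 ≈ 0.0207.

0.0207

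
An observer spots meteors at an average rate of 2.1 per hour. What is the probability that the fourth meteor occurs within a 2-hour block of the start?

0.6046

Over the interval, μ = 2.1 × 2 = 4.2 (a 2-hour block = 2 hours).
The fourth arrival falls in the interval iff at least 4 events occur there: P(S_4 ≤ t) = P(N ≥ 4) = 1 − P(N ≤ 3) ≈ 0.6046.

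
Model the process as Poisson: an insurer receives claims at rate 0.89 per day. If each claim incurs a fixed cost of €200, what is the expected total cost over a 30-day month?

€5340

E[N] = 0.89 × 30 = 26.7 (a 30-day month = 30 days); E[cost] = 26.7 × €200 = €5340.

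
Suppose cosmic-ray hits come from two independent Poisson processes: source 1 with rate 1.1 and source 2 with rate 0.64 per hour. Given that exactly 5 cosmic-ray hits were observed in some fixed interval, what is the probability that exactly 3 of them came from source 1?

Given the total, each event is independently from source 1 with probability p = λ_1/(λ_1+λ_2) = 1.1/1.74 ≈ 0.6322.
So K ~ Binomial(5, 1.1/1.74): P(K = 3) = C(5,3) · (1.1/1.74)^3 · (0.64/1.74)^2 ≈ 0.3418.

0.3418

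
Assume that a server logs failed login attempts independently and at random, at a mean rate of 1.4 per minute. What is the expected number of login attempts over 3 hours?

252

E[N] = λt = 1.4 × 180 = 252 (3 hours = 180 minutes).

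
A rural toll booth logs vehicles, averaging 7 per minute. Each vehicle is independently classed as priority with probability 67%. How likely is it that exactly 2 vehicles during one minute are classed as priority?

0.1010

Thinning: the vehicles that are classed as priority themselves form a Poisson process with rate 0.67 × 7 = 4.69 per minute.
So μ = 4.69.
P(N = 2) = e^(−4.69) · 4.69^2/2! ≈ 0.1010.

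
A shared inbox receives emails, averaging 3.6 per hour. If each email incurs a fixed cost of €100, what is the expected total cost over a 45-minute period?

E[N] = 3.6 × 0.75 = 2.7 (a 45-minute period = 0.75 hours); E[cost] = 2.7 × €100 = €270.

€270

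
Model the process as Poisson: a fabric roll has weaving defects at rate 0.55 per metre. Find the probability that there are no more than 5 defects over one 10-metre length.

Over the interval, μ = 0.55 × 10 = 5.5 (a 10-metre length = 10 metres).
P(N ≤ 5) = Σ_{j=0}^{5} e^(−μ) μ^j/j! ≈ 0.5289.

0.5289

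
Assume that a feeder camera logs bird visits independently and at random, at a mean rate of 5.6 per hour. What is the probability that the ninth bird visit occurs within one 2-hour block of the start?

Over the interval, μ = 5.6 × 2 = 11.2 (a 2-hour block = 2 hours).
The ninth arrival falls in the interval iff at least 9 events occur there: P(S_9 ≤ t) = P(N ≥ 9) = 1 − P(N ≤ 8) ≈ 0.7853.

0.7853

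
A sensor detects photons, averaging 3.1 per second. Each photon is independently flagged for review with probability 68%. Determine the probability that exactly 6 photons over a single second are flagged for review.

0.0148

Thinning: the photons that are flagged for review themselves form a Poisson process with rate 0.68 × 3.1 = 2.108 per second.
So μ = 2.108.
P(N = 6) = e^(−2.108) · 2.108^6/6! ≈ 0.0148.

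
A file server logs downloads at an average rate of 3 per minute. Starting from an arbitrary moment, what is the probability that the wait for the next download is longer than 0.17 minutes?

The wait for the next event is exponential with rate λ = 3 per minute.
P(T > 0.17) = e^(−λt) = e^(−3 × 0.17) = e^(−0.51) ≈ 0.6005.

0.6005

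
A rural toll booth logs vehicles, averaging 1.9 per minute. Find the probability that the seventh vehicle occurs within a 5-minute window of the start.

0.8351

Over the interval, μ = 1.9 × 5 = 9.5 (a 5-minute window = 5 minutes).
The seventh arrival falls in the interval iff at least 7 events occur there: P(S_7 ≤ t) = P(N ≥ 7) = 1 − P(N ≤ 6) ≈ 0.8351.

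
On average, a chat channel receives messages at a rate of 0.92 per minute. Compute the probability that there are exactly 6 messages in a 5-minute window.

0.1323

Over the interval, μ = 0.92 × 5 = 4.6 (a 5-minute window = 5 minutes).
P(N = 6) = e^(−μ) μ^6/6! = e^(−4.6) · 4.6^6/720 ≈ 0.1323.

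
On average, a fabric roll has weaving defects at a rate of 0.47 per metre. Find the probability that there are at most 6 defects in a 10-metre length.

0.8046

Over the interval, μ = 0.47 × 10 = 4.7 (a 10-metre length = 10 metres).
P(N ≤ 6) = Σ_{j=0}^{6} e^(−μ) μ^j/j! ≈ 0.8046.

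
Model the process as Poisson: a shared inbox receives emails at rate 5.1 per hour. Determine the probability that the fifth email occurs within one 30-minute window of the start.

Over the interval, μ = 5.1 × 0.5 = 2.55 (a 30-minute window = 0.5 hours).
The fifth arrival falls in the interval iff at least 5 events occur there: P(S_5 ≤ t) = P(N ≥ 5) = 1 − P(N ≤ 4) ≈ 0.1156.

0.1156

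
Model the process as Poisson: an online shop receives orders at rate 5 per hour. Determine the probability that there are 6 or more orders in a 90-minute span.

0.7586

Over the interval, μ = 5 × 1.5 = 7.5 (a 90-minute span = 1.5 hours).
P(N ≥ 6) = 1 − P(N ≤ 5) = 1 − Σ_{j=0}^{5} e^(−μ) μ^j/j! ≈ 0.7586.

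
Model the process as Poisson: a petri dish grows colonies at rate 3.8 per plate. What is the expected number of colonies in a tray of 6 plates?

22.8

E[N] = λt = 3.8 × 6 = 22.8 (a tray of 6 plates = 6 plates).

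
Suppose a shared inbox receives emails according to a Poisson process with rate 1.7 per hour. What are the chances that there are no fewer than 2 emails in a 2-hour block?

0.8532

Over the interval, μ = 1.7 × 2 = 3.4 (a 2-hour block = 2 hours).
P(N ≥ 2) = 1 − P(N ≤ 1) = 1 − Σ_{j=0}^{1} e^(−μ) μ^j/j! ≈ 0.8532.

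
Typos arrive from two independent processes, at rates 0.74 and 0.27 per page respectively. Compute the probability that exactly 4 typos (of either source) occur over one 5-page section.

0.1737

Independent Poisson processes superpose: combined rate λ = 0.74 + 0.27 = 1.01 per page.
Over the interval, μ = 1.01 × 5 = 5.05 (a 5-page section = 5 pages).
P(N = 4) = e^(−5.05) · 5.05^4/4! ≈ 0.1737.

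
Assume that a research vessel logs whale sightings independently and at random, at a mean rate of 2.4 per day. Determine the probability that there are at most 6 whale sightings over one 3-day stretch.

0.4204

Over the interval, μ = 2.4 × 3 = 7.2 (a 3-day stretch = 3 days).
P(N ≤ 6) = Σ_{j=0}^{6} e^(−μ) μ^j/j! ≈ 0.4204.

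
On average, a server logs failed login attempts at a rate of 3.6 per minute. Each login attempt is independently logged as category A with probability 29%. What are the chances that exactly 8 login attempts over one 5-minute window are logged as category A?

Thinning: the login attempts that are logged as category A themselves form a Poisson process with rate 0.29 × 3.6 = 1.044 per minute.
Over the interval, μ = 1.044 × 5 = 5.22 (a 5-minute window = 5 minutes).
P(N = 8) = e^(−5.22) · 5.22^8/8! ≈ 0.0739.

0.0739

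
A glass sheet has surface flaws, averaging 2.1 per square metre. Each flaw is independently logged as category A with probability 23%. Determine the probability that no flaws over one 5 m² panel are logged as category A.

0.0894

Thinning: the flaws that are logged as category A themselves form a Poisson process with rate 0.23 × 2.1 = 0.483 per square metre.
Over the interval, μ = 0.483 × 5 = 2.415 (a 5 m² panel = 5 square metres).
P(N = 0) = e^(−2.415) · 2.415^0/0! ≈ 0.0894.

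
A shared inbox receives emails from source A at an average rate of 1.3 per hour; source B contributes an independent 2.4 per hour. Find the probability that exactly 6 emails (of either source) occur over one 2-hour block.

0.1394

Independent Poisson processes superpose: combined rate λ = 1.3 + 2.4 = 3.7 per hour.
Over the interval, μ = 3.7 × 2 = 7.4 (a 2-hour block = 2 hours).
P(N = 6) = e^(−7.4) · 7.4^6/6! ≈ 0.1394.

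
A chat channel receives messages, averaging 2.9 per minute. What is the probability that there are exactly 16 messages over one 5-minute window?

0.0920

Over the interval, μ = 2.9 × 5 = 14.5 (a 5-minute window = 5 minutes).
P(N = 16) = e^(−μ) μ^16/16! = e^(−14.5) · 14.5^16/20922789888000 ≈ 0.0920.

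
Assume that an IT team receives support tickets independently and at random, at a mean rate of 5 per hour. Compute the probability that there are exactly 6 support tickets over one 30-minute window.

Over the interval, μ = 5 × 0.5 = 2.5 (a 30-minute window = 0.5 hours).
P(N = 6) = e^(−μ) μ^6/6! = e^(−2.5) · 2.5^6/720 ≈ 0.0278.

0.0278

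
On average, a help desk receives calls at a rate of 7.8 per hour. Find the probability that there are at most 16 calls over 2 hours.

Over the interval, μ = 7.8 × 2 = 15.6 (2 hours).
P(N ≤ 16) = Σ_{j=0}^{16} e^(−μ) μ^j/j! ≈ 0.6056.

0.6056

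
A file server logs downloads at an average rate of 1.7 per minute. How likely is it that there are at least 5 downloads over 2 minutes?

0.2558

Over the interval, μ = 1.7 × 2 = 3.4 (2 minutes).
P(N ≥ 5) = 1 − P(N ≤ 4) = 1 − Σ_{j=0}^{4} e^(−μ) μ^j/j! ≈ 0.2558.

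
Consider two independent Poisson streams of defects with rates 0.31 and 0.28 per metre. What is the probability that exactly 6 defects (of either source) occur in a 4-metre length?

0.0227

Independent Poisson processes superpose: combined rate λ = 0.31 + 0.28 = 0.59 per metre.
Over the interval, μ = 0.59 × 4 = 2.36 (a 4-metre length = 4 metres).
P(N = 6) = e^(−2.36) · 2.36^6/6! ≈ 0.0227.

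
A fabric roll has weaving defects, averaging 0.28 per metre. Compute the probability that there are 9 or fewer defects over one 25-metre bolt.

Over the interval, μ = 0.28 × 25 = 7 (a 25-metre bolt = 25 metres).
P(N ≤ 9) = Σ_{j=0}^{9} e^(−μ) μ^j/j! ≈ 0.8305.

0.8305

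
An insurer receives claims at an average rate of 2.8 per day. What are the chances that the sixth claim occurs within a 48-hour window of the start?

Over the interval, μ = 2.8 × 2 = 5.6 (a 48-hour window = 2 days).
The sixth arrival falls in the interval iff at least 6 events occur there: P(S_6 ≤ t) = P(N ≥ 6) = 1 − P(N ≤ 5) ≈ 0.4881.

0.4881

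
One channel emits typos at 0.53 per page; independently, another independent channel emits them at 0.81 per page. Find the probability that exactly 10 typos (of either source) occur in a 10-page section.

0.0779

Independent Poisson processes superpose: combined rate λ = 0.53 + 0.81 = 1.34 per page.
Over the interval, μ = 1.34 × 10 = 13.4 (a 10-page section = 10 pages).
P(N = 10) = e^(−13.4) · 13.4^10/10! ≈ 0.0779.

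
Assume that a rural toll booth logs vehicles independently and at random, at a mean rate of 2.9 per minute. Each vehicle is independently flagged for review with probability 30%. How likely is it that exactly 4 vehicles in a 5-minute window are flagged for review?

0.1926

Thinning: the vehicles that are flagged for review themselves form a Poisson process with rate 0.3 × 2.9 = 0.87 per minute.
Over the interval, μ = 0.87 × 5 = 4.35 (a 5-minute window = 5 minutes).
P(N = 4) = e^(−4.35) · 4.35^4/4! ≈ 0.1926.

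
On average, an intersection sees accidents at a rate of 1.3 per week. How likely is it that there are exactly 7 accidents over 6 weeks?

Over the interval, μ = 1.3 × 6 = 7.8 (6 weeks).
P(N = 7) = e^(−μ) μ^7/7! = e^(−7.8) · 7.8^7/5040 ≈ 0.1428.

0.1428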